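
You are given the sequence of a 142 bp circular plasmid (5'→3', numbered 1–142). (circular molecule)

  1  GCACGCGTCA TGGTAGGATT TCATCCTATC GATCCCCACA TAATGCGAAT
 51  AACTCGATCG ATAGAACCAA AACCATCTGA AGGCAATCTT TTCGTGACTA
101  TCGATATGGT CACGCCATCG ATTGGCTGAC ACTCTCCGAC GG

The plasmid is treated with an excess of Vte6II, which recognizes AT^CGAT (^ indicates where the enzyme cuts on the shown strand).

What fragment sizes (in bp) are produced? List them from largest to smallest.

Vte6II sites (ATCGAT) start at positions 28, 57, 100, 117.
Vte6II cuts after base 2 of each site, so after positions 29, 58, 101, 118.
Circular molecule, 4 cuts → 4 fragments:
  30–58 → 29 bp
  59–101 → 43 bp
  102–118 → 17 bp
  119–142 then 1–29 → 24 + 29 = 53 bp
Sorted largest to smallest: 53, 43, 29, 17 bp.

53, 43, 29, 17 bp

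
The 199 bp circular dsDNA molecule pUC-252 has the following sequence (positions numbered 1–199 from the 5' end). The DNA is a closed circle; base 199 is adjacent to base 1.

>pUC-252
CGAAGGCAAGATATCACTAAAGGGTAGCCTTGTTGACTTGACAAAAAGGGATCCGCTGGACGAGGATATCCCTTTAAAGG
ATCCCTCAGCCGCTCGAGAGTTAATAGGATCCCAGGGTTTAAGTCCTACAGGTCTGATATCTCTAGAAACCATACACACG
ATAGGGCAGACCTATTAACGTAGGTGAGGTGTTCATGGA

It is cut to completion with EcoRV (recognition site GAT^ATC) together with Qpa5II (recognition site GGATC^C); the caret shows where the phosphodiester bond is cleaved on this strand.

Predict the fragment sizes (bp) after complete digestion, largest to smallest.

EcoRV sites (GATATC) start at positions 10, 65, 136.
EcoRV cuts after base 3 of each site, so after positions 12, 67, 138.
Qpa5II sites (GGATCC) start at positions 49, 79, 107.
Qpa5II cuts after base 5 of each site (before the last base), so after positions 53, 83, 111.
Combined cut positions: 12, 53, 67, 83, 111, 138.
Circular molecule, 6 cuts → 6 fragments:
  13–53 → 41 bp
  54–67 → 14 bp
  68–83 → 16 bp
  84–111 → 28 bp
  112–138 → 27 bp
  139–199 then 1–12 → 61 + 12 = 73 bp
Sorted largest to smallest: 73, 41, 28, 27, 16, 14 bp.

73, 41, 28, 27, 16, 14 bp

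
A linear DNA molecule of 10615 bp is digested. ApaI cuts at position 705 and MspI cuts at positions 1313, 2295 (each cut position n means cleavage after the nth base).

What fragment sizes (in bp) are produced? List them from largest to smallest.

Combined cut positions (sorted): 705, 1313, 2295.
Linear molecule, 3 cuts → 4 fragments:
  705 − 0 = 705 bp
  1313 − 705 = 608 bp
  2295 − 1313 = 982 bp
  10615 − 2295 = 8320 bp
Sorted largest to smallest: 8320, 982, 705, 608 bp.

8320, 982, 705, 608 bp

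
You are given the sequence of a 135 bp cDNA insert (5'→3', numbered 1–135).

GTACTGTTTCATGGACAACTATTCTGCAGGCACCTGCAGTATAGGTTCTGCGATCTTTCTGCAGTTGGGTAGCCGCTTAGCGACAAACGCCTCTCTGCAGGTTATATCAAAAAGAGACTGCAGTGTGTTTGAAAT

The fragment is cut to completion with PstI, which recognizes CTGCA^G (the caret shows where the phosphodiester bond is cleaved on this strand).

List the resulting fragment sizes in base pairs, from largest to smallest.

36, 28, 25, 23, 13, 10 bp

PstI sites (CTGCAG) start at positions 24, 34, 59, 95, 118.
PstI cuts after base 5 of each site (before the last base), so after positions 28, 38, 63, 99, 122.
Linear molecule, 5 cuts → 6 fragments:
  1–28 → 28 bp
  29–38 → 10 bp
  39–63 → 25 bp
  64–99 → 36 bp
  100–122 → 23 bp
  123–135 → 13 bp
Sorted largest to smallest: 36, 28, 25, 23, 13, 10 bp.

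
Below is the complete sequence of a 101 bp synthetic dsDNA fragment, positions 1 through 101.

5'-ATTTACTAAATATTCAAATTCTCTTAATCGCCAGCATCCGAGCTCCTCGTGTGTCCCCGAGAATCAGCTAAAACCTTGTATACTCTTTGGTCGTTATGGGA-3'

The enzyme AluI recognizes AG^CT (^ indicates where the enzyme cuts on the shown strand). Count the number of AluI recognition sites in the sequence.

AGCT occurs starting at positions 41, 66.
AluI cuts at 2 sites.

2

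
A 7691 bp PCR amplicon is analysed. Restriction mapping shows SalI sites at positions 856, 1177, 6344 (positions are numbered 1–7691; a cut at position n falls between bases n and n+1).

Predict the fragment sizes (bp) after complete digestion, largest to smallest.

Linear molecule, 3 cuts → 4 fragments:
  856 − 0 = 856 bp
  1177 − 856 = 321 bp
  6344 − 1177 = 5167 bp
  7691 − 6344 = 1347 bp
Sorted largest to smallest: 5167, 1347, 856, 321 bp.

5167, 1347, 856, 321 bp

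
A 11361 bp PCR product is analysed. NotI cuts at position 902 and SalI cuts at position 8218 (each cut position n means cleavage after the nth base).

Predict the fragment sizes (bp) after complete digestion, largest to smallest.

7316, 3143, 902 bp

Combined cut positions (sorted): 902, 8218.
Linear molecule, 2 cuts → 3 fragments:
  902 − 0 = 902 bp
  8218 − 902 = 7316 bp
  11361 − 8218 = 3143 bp
Sorted largest to smallest: 7316, 3143, 902 bp.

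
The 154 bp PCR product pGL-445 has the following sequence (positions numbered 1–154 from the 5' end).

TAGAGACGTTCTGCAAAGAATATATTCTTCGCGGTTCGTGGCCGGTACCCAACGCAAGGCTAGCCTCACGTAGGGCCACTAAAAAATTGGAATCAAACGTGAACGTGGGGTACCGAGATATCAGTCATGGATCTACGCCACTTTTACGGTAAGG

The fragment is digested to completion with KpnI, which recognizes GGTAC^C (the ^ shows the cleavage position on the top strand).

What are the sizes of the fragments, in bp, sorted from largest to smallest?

KpnI sites (GGTACC) start at positions 44, 109.
KpnI cuts after base 5 of each site (before the last base), so after positions 48, 113.
Linear molecule, 2 cuts → 3 fragments:
  1–48 → 48 bp
  49–113 → 65 bp
  114–154 → 41 bp
Sorted largest to smallest: 65, 48, 41 bp.

65, 48, 41 bp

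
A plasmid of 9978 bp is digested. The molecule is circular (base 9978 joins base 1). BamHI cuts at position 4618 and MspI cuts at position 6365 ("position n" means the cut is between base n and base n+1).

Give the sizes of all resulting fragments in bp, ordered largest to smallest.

8231, 1747 bp

Combined cut positions (sorted): 4618, 6365.
Circular molecule, 2 cuts → 2 fragments:
  6365 − 4618 = 1747 bp
  wrap: 9978 − 6365 + 4618 = 8231 bp
Sorted largest to smallest: 8231, 1747 bp.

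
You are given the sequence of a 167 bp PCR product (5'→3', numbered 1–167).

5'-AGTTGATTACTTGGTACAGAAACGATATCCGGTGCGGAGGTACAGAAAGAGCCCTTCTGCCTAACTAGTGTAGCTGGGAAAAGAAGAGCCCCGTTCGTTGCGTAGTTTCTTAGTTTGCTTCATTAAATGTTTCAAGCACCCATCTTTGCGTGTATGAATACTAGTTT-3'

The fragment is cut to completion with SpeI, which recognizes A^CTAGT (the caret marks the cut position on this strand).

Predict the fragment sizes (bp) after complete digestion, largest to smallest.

SpeI sites (ACTAGT) start at positions 64, 160.
SpeI cuts after the first base of each site, so after positions 64, 160.
Linear molecule, 2 cuts → 3 fragments:
  1–64 → 64 bp
  65–160 → 96 bp
  161–167 → 7 bp
Sorted largest to smallest: 96, 64, 7 bp.

96, 64, 7 bp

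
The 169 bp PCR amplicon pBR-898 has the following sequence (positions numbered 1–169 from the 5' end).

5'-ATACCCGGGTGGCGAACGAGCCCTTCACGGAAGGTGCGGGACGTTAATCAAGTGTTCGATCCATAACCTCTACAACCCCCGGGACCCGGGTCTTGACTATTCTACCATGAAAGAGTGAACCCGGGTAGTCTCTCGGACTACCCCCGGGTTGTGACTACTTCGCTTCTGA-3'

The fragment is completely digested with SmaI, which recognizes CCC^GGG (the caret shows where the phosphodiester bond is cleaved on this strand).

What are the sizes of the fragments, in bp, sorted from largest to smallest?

SmaI sites (CCCGGG) start at positions 4, 78, 85, 120, 143.
SmaI cuts after base 3 of each site, so after positions 6, 80, 87, 122, 145.
Linear molecule, 5 cuts → 6 fragments:
  1–6 → 6 bp
  7–80 → 74 bp
  81–87 → 7 bp
  88–122 → 35 bp
  123–145 → 23 bp
  146–169 → 24 bp
Sorted largest to smallest: 74, 35, 24, 23, 7, 6 bp.

74, 35, 24, 23, 7, 6 bp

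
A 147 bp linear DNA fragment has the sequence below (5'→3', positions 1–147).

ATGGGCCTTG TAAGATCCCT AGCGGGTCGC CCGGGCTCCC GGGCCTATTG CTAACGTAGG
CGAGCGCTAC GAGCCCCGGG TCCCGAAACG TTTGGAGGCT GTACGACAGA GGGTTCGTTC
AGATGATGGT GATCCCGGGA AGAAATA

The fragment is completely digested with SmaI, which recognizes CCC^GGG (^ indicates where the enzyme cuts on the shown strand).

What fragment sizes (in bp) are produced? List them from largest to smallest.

SmaI sites (CCCGGG) start at positions 30, 38, 75, 134.
SmaI cuts after base 3 of each site, so after positions 32, 40, 77, 136.
Linear molecule, 4 cuts → 5 fragments:
  1–32 → 32 bp
  33–40 → 8 bp
  41–77 → 37 bp
  78–136 → 59 bp
  137–147 → 11 bp
Sorted largest to smallest: 59, 37, 32, 11, 8 bp.

59, 37, 32, 11, 8 bp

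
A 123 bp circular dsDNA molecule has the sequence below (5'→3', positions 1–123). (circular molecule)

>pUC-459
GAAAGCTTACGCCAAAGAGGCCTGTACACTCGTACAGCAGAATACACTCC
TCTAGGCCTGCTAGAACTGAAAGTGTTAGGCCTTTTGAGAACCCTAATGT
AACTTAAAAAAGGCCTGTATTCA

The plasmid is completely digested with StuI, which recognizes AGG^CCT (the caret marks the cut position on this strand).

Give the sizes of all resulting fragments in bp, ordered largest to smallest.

36, 33, 30, 24 bp

StuI sites (AGGCCT) start at positions 18, 54, 78, 111.
StuI cuts after base 3 of each site, so after positions 20, 56, 80, 113.
Circular molecule, 4 cuts → 4 fragments:
  21–56 → 36 bp
  57–80 → 24 bp
  81–113 → 33 bp
  114–123 then 1–20 → 10 + 20 = 30 bp
Sorted largest to smallest: 36, 33, 30, 24 bp.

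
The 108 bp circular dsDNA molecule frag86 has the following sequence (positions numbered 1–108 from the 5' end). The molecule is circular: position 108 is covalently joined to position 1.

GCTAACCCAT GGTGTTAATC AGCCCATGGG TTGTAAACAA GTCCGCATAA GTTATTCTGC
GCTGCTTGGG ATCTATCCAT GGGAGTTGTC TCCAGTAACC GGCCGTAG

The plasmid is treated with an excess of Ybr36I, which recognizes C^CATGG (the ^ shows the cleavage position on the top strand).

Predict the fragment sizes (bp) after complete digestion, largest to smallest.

Ybr36I sites (CCATGG) start at positions 7, 24, 77.
Ybr36I cuts after the first base of each site, so after positions 7, 24, 77.
Circular molecule, 3 cuts → 3 fragments:
  8–24 → 17 bp
  25–77 → 53 bp
  78–108 then 1–7 → 31 + 7 = 38 bp
Sorted largest to smallest: 53, 38, 17 bp.

53, 38, 17 bp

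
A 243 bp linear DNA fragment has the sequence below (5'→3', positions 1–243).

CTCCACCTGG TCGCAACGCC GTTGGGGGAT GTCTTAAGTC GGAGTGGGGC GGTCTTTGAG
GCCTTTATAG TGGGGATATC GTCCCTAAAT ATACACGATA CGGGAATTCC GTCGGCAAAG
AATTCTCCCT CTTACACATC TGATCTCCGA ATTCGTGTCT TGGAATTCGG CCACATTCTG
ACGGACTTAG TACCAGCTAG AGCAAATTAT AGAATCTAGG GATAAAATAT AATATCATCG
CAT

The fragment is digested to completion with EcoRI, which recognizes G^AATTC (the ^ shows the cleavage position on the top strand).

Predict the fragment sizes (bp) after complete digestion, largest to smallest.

EcoRI sites (GAATTC) start at positions 104, 120, 149, 163.
EcoRI cuts after the first base of each site, so after positions 104, 120, 149, 163.
Linear molecule, 4 cuts → 5 fragments:
  1–104 → 104 bp
  105–120 → 16 bp
  121–149 → 29 bp
  150–163 → 14 bp
  164–243 → 80 bp
Sorted largest to smallest: 104, 80, 29, 16, 14 bp.

104, 80, 29, 16, 14 bp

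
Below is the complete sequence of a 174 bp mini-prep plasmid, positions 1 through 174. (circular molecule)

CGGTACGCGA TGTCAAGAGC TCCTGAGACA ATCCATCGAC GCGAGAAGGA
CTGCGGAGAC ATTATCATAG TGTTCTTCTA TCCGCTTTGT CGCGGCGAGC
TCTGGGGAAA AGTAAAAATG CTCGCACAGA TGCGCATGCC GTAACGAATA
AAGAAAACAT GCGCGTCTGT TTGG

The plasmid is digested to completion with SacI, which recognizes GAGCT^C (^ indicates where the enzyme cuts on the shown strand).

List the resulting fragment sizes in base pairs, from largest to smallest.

94, 80 bp

SacI sites (GAGCTC) start at positions 17, 97.
SacI cuts after base 5 of each site (before the last base), so after positions 21, 101.
Circular molecule, 2 cuts → 2 fragments:
  22–101 → 80 bp
  102–174 then 1–21 → 73 + 21 = 94 bp
Sorted largest to smallest: 94, 80 bp.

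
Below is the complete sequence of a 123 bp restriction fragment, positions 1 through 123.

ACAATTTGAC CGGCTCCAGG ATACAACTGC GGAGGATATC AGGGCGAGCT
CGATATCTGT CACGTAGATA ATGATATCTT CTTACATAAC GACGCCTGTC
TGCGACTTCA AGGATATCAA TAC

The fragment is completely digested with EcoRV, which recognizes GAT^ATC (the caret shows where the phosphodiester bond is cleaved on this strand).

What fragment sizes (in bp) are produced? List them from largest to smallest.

40, 37, 21, 17, 8 bp

EcoRV sites (GATATC) start at positions 35, 52, 73, 113.
EcoRV cuts after base 3 of each site, so after positions 37, 54, 75, 115.
Linear molecule, 4 cuts → 5 fragments:
  1–37 → 37 bp
  38–54 → 17 bp
  55–75 → 21 bp
  76–115 → 40 bp
  116–123 → 8 bp
Sorted largest to smallest: 40, 37, 21, 17, 8 bp.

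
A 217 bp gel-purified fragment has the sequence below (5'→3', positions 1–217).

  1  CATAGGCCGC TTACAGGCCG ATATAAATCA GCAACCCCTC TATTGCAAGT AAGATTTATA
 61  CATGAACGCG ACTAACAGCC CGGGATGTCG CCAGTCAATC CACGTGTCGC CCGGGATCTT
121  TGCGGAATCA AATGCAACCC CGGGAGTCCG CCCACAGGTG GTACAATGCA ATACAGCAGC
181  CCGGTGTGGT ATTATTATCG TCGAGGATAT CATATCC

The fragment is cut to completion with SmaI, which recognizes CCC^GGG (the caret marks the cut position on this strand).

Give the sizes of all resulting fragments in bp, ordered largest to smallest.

81, 76, 31, 29 bp

SmaI sites (CCCGGG) start at positions 79, 110, 139.
SmaI cuts after base 3 of each site, so after positions 81, 112, 141.
Linear molecule, 3 cuts → 4 fragments:
  1–81 → 81 bp
  82–112 → 31 bp
  113–141 → 29 bp
  142–217 → 76 bp
Sorted largest to smallest: 81, 76, 31, 29 bp.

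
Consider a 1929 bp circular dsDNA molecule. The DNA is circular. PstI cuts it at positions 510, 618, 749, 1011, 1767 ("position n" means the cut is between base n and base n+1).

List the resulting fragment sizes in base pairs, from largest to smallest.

756, 672, 262, 131, 108 bp

Circular molecule, 5 cuts → 5 fragments:
  618 − 510 = 108 bp
  749 − 618 = 131 bp
  1011 − 749 = 262 bp
  1767 − 1011 = 756 bp
  wrap: 1929 − 1767 + 510 = 672 bp
Sorted largest to smallest: 756, 672, 262, 131, 108 bp.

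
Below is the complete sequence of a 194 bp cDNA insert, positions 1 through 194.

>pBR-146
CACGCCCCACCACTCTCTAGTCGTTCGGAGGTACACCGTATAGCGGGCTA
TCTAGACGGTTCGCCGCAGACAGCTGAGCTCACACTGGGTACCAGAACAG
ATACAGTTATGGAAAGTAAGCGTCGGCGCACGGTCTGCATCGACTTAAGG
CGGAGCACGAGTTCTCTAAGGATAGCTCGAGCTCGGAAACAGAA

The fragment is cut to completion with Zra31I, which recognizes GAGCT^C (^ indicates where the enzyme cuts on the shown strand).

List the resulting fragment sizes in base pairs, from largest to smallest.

Zra31I sites (GAGCTC) start at positions 76, 179.
Zra31I cuts after base 5 of each site (before the last base), so after positions 80, 183.
Linear molecule, 2 cuts → 3 fragments:
  1–80 → 80 bp
  81–183 → 103 bp
  184–194 → 11 bp
Sorted largest to smallest: 103, 80, 11 bp.

103, 80, 11 bp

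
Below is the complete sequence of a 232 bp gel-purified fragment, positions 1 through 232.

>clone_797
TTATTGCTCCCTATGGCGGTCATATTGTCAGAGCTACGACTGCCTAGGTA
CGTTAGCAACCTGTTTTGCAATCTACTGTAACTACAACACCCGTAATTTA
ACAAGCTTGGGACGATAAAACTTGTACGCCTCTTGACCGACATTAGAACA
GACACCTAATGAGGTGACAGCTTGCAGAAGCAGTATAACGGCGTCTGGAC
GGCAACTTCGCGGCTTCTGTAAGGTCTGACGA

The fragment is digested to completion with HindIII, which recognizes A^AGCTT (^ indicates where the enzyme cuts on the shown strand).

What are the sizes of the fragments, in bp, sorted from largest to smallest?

129, 103 bp

The HindIII site (AAGCTT) starts at position 103.
HindIII cuts after the first base of each site, so after position 103.
Linear molecule, 1 cut → 2 fragments:
  1–103 → 103 bp
  104–232 → 129 bp
Sorted largest to smallest: 129, 103 bp.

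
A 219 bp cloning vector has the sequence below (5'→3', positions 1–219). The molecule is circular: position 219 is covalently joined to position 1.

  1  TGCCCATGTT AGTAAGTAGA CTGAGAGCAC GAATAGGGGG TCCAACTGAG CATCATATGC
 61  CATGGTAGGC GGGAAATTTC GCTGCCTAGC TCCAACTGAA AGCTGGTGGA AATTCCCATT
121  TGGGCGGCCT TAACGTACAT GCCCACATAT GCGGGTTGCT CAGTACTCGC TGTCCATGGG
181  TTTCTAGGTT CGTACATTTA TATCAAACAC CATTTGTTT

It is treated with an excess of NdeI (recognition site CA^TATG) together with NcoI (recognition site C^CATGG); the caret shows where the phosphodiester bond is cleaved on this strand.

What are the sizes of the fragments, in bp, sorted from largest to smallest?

NdeI sites (CATATG) start at positions 54, 146.
NdeI cuts after base 2 of each site, so after positions 55, 147.
NcoI sites (CCATGG) start at positions 60, 174.
NcoI cuts after the first base of each site, so after positions 60, 174.
Combined cut positions: 55, 60, 147, 174.
Circular molecule, 4 cuts → 4 fragments:
  56–60 → 5 bp
  61–147 → 87 bp
  148–174 → 27 bp
  175–219 then 1–55 → 45 + 55 = 100 bp
Sorted largest to smallest: 100, 87, 27, 5 bp.

100, 87, 27, 5 bp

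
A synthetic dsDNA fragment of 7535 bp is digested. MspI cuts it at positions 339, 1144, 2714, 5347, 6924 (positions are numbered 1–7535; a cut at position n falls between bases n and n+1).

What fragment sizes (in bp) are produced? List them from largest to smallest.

Linear molecule, 5 cuts → 6 fragments:
  339 − 0 = 339 bp
  1144 − 339 = 805 bp
  2714 − 1144 = 1570 bp
  5347 − 2714 = 2633 bp
  6924 − 5347 = 1577 bp
  7535 − 6924 = 611 bp
Sorted largest to smallest: 2633, 1577, 1570, 805, 611, 339 bp.

2633, 1577, 1570, 805, 611, 339 bp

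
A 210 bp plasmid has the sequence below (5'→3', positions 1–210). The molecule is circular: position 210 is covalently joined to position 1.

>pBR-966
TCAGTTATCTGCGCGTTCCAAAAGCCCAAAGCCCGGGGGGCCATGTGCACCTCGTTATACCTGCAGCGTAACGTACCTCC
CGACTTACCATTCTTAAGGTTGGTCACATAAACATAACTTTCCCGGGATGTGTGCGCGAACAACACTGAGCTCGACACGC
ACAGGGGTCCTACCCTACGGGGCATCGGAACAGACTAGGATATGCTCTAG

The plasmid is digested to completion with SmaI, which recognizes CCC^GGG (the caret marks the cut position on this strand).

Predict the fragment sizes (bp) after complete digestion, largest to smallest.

120, 90 bp

SmaI sites (CCCGGG) start at positions 32, 122.
SmaI cuts after base 3 of each site, so after positions 34, 124.
Circular molecule, 2 cuts → 2 fragments:
  35–124 → 90 bp
  125–210 then 1–34 → 86 + 34 = 120 bp
Sorted largest to smallest: 120, 90 bp.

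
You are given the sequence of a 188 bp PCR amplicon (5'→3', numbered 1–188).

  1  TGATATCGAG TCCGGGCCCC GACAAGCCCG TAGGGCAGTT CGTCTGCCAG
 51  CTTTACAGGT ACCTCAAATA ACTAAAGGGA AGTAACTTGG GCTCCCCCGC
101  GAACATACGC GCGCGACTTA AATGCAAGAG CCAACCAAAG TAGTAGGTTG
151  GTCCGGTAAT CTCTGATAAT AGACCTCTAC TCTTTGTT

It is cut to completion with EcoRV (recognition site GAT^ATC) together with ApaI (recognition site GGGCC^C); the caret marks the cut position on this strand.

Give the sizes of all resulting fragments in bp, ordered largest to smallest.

The EcoRV site (GATATC) starts at position 2.
EcoRV cuts after base 3 of each site, so after position 4.
The ApaI site (GGGCCC) starts at position 14.
ApaI cuts after base 5 of each site (before the last base), so after position 18.
Combined cut positions: 4, 18.
Linear molecule, 2 cuts → 3 fragments:
  1–4 → 4 bp
  5–18 → 14 bp
  19–188 → 170 bp
Sorted largest to smallest: 170, 14, 4 bp.

170, 14, 4 bp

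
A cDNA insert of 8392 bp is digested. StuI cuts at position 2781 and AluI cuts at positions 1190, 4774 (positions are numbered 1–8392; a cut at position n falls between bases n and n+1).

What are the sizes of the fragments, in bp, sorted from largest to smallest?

3618, 1993, 1591, 1190 bp

Combined cut positions (sorted): 1190, 2781, 4774.
Linear molecule, 3 cuts → 4 fragments:
  1190 − 0 = 1190 bp
  2781 − 1190 = 1591 bp
  4774 − 2781 = 1993 bp
  8392 − 4774 = 3618 bp
Sorted largest to smallest: 3618, 1993, 1591, 1190 bp.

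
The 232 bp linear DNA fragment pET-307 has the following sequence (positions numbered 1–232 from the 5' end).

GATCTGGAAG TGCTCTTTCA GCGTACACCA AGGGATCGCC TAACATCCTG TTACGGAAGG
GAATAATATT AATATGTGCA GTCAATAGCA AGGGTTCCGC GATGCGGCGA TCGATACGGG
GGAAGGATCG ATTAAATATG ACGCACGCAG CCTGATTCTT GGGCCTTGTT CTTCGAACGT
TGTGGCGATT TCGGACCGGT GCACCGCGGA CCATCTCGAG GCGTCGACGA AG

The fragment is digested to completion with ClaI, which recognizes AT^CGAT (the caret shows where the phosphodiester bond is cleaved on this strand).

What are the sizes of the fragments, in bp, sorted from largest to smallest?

111, 104, 17 bp

ClaI sites (ATCGAT) start at positions 110, 127.
ClaI cuts after base 2 of each site, so after positions 111, 128.
Linear molecule, 2 cuts → 3 fragments:
  1–111 → 111 bp
  112–128 → 17 bp
  129–232 → 104 bp
Sorted largest to smallest: 111, 104, 17 bp.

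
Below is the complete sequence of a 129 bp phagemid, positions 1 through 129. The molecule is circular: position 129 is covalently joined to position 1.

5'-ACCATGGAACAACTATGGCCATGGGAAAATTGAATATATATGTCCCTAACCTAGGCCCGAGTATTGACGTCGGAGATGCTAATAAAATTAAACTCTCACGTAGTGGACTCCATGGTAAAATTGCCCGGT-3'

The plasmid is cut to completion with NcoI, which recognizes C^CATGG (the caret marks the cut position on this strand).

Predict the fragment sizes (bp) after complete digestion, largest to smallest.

91, 21, 17 bp

NcoI sites (CCATGG) start at positions 2, 19, 110.
NcoI cuts after the first base of each site, so after positions 2, 19, 110.
Circular molecule, 3 cuts → 3 fragments:
  3–19 → 17 bp
  20–110 → 91 bp
  111–129 then 1–2 → 19 + 2 = 21 bp
Sorted largest to smallest: 91, 21, 17 bp.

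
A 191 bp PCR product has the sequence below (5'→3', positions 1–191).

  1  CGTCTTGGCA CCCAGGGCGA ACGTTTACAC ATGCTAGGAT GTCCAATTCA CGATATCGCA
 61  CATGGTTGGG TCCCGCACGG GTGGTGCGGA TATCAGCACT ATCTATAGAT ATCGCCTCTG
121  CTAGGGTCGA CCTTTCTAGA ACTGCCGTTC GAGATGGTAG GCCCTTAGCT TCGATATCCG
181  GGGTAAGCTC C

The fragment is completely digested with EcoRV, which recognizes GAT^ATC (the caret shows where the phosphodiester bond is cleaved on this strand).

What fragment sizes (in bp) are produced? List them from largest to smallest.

EcoRV sites (GATATC) start at positions 52, 89, 108, 173.
EcoRV cuts after base 3 of each site, so after positions 54, 91, 110, 175.
Linear molecule, 4 cuts → 5 fragments:
  1–54 → 54 bp
  55–91 → 37 bp
  92–110 → 19 bp
  111–175 → 65 bp
  176–191 → 16 bp
Sorted largest to smallest: 65, 54, 37, 19, 16 bp.

65, 54, 37, 19, 16 bp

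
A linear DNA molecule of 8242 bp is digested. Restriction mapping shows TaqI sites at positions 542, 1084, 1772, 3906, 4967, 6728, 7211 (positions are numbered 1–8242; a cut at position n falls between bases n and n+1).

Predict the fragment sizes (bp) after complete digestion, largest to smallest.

2134, 1761, 1061, 1031, 688, 542, 542, 483 bp

Linear molecule, 7 cuts → 8 fragments:
  542 − 0 = 542 bp
  1084 − 542 = 542 bp
  1772 − 1084 = 688 bp
  3906 − 1772 = 2134 bp
  4967 − 3906 = 1061 bp
  6728 − 4967 = 1761 bp
  7211 − 6728 = 483 bp
  8242 − 7211 = 1031 bp
Sorted largest to smallest: 2134, 1761, 1061, 1031, 688, 542, 542, 483 bp.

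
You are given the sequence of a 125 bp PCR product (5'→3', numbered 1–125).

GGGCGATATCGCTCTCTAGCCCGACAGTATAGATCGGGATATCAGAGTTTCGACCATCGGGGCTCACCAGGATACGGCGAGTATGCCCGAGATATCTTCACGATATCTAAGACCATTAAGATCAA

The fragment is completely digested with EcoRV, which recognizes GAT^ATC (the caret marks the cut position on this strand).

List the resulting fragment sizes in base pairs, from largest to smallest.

EcoRV sites (GATATC) start at positions 5, 38, 91, 102.
EcoRV cuts after base 3 of each site, so after positions 7, 40, 93, 104.
Linear molecule, 4 cuts → 5 fragments:
  1–7 → 7 bp
  8–40 → 33 bp
  41–93 → 53 bp
  94–104 → 11 bp
  105–125 → 21 bp
Sorted largest to smallest: 53, 33, 21, 11, 7 bp.

53, 33, 21, 11, 7 bp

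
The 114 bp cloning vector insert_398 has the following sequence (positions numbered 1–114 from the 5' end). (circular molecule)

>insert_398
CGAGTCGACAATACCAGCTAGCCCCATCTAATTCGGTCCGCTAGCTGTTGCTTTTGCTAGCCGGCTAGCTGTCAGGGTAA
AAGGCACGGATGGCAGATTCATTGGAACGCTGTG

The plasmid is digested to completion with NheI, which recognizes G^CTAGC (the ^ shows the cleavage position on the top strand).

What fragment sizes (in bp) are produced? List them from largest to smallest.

NheI sites (GCTAGC) start at positions 17, 40, 56, 64.
NheI cuts after the first base of each site, so after positions 17, 40, 56, 64.
Circular molecule, 4 cuts → 4 fragments:
  18–40 → 23 bp
  41–56 → 16 bp
  57–64 → 8 bp
  65–114 then 1–17 → 50 + 17 = 67 bp
Sorted largest to smallest: 67, 23, 16, 8 bp.

67, 23, 16, 8 bp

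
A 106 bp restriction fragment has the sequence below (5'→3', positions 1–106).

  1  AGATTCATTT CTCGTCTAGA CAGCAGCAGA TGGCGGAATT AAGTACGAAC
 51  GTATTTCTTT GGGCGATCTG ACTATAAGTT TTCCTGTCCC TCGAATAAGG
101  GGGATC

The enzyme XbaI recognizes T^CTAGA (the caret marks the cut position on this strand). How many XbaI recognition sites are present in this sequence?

1

TCTAGA occurs starting at position 15.
XbaI cuts at 1 site.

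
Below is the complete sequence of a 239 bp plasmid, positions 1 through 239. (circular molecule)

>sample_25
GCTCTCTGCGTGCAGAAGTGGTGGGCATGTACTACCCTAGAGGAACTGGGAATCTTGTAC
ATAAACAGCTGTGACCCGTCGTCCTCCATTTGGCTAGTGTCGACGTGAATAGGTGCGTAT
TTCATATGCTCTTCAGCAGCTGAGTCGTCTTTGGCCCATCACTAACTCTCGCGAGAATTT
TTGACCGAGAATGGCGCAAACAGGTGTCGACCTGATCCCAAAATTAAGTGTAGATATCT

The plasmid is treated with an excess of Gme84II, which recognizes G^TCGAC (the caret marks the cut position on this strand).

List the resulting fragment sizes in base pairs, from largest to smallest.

Gme84II sites (GTCGAC) start at positions 99, 206.
Gme84II cuts after the first base of each site, so after positions 99, 206.
Circular molecule, 2 cuts → 2 fragments:
  100–206 → 107 bp
  207–239 then 1–99 → 33 + 99 = 132 bp
Sorted largest to smallest: 132, 107 bp.

132, 107 bp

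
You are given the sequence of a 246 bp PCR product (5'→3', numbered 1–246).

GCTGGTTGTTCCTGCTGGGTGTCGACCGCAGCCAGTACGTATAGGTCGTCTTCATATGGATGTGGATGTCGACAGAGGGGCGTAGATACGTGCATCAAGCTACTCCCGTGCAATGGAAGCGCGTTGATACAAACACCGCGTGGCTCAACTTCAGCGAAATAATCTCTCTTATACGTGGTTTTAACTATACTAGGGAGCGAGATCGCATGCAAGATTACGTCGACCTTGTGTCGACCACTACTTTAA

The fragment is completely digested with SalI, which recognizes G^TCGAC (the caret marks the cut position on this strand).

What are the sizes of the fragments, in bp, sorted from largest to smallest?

151, 47, 21, 16, 11 bp

SalI sites (GTCGAC) start at positions 21, 68, 219, 230.
SalI cuts after the first base of each site, so after positions 21, 68, 219, 230.
Linear molecule, 4 cuts → 5 fragments:
  1–21 → 21 bp
  22–68 → 47 bp
  69–219 → 151 bp
  220–230 → 11 bp
  231–246 → 16 bp
Sorted largest to smallest: 151, 47, 21, 16, 11 bp.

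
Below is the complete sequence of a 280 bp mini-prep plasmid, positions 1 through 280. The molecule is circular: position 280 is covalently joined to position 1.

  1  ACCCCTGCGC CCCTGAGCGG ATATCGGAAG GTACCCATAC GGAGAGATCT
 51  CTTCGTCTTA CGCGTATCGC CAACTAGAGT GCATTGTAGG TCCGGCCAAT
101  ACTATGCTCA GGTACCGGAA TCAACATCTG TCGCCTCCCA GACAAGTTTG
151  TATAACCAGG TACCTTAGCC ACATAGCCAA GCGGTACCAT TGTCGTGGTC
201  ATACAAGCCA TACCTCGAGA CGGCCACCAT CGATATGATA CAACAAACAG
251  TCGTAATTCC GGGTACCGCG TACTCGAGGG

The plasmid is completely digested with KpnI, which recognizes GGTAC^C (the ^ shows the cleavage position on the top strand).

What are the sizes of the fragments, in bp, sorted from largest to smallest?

KpnI sites (GGTACC) start at positions 30, 111, 159, 183, 262.
KpnI cuts after base 5 of each site (before the last base), so after positions 34, 115, 163, 187, 266.
Circular molecule, 5 cuts → 5 fragments:
  35–115 → 81 bp
  116–163 → 48 bp
  164–187 → 24 bp
  188–266 → 79 bp
  267–280 then 1–34 → 14 + 34 = 48 bp
Sorted largest to smallest: 81, 79, 48, 48, 24 bp.

81, 79, 48, 48, 24 bp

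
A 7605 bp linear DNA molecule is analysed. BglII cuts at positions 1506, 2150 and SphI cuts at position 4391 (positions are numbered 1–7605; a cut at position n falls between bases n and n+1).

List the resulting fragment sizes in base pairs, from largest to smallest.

3214, 2241, 1506, 644 bp

Combined cut positions (sorted): 1506, 2150, 4391.
Linear molecule, 3 cuts → 4 fragments:
  1506 − 0 = 1506 bp
  2150 − 1506 = 644 bp
  4391 − 2150 = 2241 bp
  7605 − 4391 = 3214 bp
Sorted largest to smallest: 3214, 2241, 1506, 644 bp.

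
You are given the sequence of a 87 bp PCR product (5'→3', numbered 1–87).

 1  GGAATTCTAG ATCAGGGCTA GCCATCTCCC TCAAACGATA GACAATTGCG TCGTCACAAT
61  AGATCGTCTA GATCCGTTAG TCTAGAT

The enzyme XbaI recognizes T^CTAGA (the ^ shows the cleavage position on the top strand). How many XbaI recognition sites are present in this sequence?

TCTAGA occurs starting at positions 6, 67, 81.
XbaI cuts at 3 sites.

3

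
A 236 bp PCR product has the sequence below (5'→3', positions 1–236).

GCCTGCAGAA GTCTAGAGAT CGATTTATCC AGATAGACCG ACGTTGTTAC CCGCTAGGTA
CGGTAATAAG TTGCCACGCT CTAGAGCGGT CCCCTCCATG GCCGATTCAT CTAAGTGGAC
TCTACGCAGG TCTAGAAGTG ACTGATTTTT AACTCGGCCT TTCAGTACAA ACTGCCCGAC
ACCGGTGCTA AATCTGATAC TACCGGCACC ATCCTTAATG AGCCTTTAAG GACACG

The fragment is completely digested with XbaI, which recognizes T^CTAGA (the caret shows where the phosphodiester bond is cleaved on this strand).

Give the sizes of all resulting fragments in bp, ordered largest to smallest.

XbaI sites (TCTAGA) start at positions 12, 80, 131.
XbaI cuts after the first base of each site, so after positions 12, 80, 131.
Linear molecule, 3 cuts → 4 fragments:
  1–12 → 12 bp
  13–80 → 68 bp
  81–131 → 51 bp
  132–236 → 105 bp
Sorted largest to smallest: 105, 68, 51, 12 bp.

105, 68, 51, 12 bp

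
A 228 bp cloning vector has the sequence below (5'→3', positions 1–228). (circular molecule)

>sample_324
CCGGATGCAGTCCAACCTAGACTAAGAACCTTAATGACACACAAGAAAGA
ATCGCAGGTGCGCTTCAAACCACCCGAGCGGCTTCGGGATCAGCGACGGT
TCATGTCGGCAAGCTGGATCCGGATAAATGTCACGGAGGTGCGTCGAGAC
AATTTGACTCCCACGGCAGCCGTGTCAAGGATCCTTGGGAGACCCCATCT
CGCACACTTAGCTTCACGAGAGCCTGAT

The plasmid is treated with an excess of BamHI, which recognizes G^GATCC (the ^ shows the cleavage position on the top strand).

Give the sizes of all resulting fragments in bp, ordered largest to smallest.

BamHI sites (GGATCC) start at positions 116, 179.
BamHI cuts after the first base of each site, so after positions 116, 179.
Circular molecule, 2 cuts → 2 fragments:
  117–179 → 63 bp
  180–228 then 1–116 → 49 + 116 = 165 bp
Sorted largest to smallest: 165, 63 bp.

165, 63 bp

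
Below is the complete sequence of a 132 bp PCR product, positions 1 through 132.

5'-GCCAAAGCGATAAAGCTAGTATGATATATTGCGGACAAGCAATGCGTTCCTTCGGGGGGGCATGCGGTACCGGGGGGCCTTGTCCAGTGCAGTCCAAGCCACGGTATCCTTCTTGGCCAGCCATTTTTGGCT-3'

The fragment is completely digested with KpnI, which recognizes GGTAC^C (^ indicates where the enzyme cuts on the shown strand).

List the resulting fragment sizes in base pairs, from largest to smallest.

The KpnI site (GGTACC) starts at position 66.
KpnI cuts after base 5 of each site (before the last base), so after position 70.
Linear molecule, 1 cut → 2 fragments:
  1–70 → 70 bp
  71–132 → 62 bp
Sorted largest to smallest: 70, 62 bp.

70, 62 bp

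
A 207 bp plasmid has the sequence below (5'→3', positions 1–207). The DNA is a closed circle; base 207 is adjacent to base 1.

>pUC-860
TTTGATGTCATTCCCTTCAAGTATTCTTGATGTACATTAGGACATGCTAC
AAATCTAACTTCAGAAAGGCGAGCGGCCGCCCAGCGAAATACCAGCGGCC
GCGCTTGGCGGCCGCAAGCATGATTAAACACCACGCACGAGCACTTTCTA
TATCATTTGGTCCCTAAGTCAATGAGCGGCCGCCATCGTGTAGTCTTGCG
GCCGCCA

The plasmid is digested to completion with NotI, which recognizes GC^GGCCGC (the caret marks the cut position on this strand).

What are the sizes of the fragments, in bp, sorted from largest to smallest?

82, 68, 22, 22, 13 bp

NotI sites (GCGGCCGC) start at positions 73, 95, 108, 176, 198.
NotI cuts after base 2 of each site, so after positions 74, 96, 109, 177, 199.
Circular molecule, 5 cuts → 5 fragments:
  75–96 → 22 bp
  97–109 → 13 bp
  110–177 → 68 bp
  178–199 → 22 bp
  200–207 then 1–74 → 8 + 74 = 82 bp
Sorted largest to smallest: 82, 68, 22, 22, 13 bp.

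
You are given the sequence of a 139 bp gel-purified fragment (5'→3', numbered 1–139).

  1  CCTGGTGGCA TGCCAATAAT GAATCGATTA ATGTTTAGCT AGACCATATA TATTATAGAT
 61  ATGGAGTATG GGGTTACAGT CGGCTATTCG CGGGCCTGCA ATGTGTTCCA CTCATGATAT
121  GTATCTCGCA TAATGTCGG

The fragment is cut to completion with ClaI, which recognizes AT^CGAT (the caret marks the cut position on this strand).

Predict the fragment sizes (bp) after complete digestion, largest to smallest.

115, 24 bp

The ClaI site (ATCGAT) starts at position 23.
ClaI cuts after base 2 of each site, so after position 24.
Linear molecule, 1 cut → 2 fragments:
  1–24 → 24 bp
  25–139 → 115 bp
Sorted largest to smallest: 115, 24 bp.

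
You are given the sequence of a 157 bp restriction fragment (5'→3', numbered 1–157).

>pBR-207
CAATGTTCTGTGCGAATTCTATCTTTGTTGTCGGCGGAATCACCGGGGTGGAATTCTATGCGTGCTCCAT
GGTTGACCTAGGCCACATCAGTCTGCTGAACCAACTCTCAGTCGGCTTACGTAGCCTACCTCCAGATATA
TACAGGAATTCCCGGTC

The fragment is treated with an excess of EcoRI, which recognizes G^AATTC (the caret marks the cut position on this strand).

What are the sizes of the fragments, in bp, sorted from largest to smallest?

95, 37, 14, 11 bp

EcoRI sites (GAATTC) start at positions 14, 51, 146.
EcoRI cuts after the first base of each site, so after positions 14, 51, 146.
Linear molecule, 3 cuts → 4 fragments:
  1–14 → 14 bp
  15–51 → 37 bp
  52–146 → 95 bp
  147–157 → 11 bp
Sorted largest to smallest: 95, 37, 14, 11 bp.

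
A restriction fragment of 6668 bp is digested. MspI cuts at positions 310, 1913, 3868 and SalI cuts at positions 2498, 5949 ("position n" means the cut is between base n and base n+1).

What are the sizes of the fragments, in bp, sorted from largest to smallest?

Combined cut positions (sorted): 310, 1913, 2498, 3868, 5949.
Linear molecule, 5 cuts → 6 fragments:
  310 − 0 = 310 bp
  1913 − 310 = 1603 bp
  2498 − 1913 = 585 bp
  3868 − 2498 = 1370 bp
  5949 − 3868 = 2081 bp
  6668 − 5949 = 719 bp
Sorted largest to smallest: 2081, 1603, 1370, 719, 585, 310 bp.

2081, 1603, 1370, 719, 585, 310 bp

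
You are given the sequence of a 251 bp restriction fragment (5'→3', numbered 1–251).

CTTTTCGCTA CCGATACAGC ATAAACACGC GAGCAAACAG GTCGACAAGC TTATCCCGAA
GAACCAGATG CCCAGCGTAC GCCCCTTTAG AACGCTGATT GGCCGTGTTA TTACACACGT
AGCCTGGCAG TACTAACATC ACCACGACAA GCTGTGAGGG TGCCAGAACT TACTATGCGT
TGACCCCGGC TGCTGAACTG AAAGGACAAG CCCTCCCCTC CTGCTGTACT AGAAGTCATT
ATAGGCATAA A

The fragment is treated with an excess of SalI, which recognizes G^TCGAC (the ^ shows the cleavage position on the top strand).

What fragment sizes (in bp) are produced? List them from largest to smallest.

The SalI site (GTCGAC) starts at position 41.
SalI cuts after the first base of each site, so after position 41.
Linear molecule, 1 cut → 2 fragments:
  1–41 → 41 bp
  42–251 → 210 bp
Sorted largest to smallest: 210, 41 bp.

210, 41 bp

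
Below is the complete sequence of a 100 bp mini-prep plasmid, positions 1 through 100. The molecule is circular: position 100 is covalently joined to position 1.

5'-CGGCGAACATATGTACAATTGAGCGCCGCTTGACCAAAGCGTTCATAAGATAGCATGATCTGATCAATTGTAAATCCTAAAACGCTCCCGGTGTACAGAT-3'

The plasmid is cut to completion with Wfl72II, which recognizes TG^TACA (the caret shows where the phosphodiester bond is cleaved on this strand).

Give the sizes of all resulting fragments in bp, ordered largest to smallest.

80, 20 bp

Wfl72II sites (TGTACA) start at positions 12, 92.
Wfl72II cuts after base 2 of each site, so after positions 13, 93.
Circular molecule, 2 cuts → 2 fragments:
  14–93 → 80 bp
  94–100 then 1–13 → 7 + 13 = 20 bp
Sorted largest to smallest: 80, 20 bp.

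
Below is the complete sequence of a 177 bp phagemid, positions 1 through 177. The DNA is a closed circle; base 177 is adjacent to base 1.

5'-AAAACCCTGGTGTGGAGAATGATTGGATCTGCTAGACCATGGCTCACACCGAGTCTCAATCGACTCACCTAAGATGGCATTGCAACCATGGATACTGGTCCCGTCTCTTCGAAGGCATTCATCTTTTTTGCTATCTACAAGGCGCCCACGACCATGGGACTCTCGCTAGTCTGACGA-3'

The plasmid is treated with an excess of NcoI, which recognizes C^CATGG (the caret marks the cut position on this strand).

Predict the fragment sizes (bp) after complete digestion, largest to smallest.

66, 62, 49 bp

NcoI sites (CCATGG) start at positions 37, 86, 152.
NcoI cuts after the first base of each site, so after positions 37, 86, 152.
Circular molecule, 3 cuts → 3 fragments:
  38–86 → 49 bp
  87–152 → 66 bp
  153–177 then 1–37 → 25 + 37 = 62 bp
Sorted largest to smallest: 66, 62, 49 bp.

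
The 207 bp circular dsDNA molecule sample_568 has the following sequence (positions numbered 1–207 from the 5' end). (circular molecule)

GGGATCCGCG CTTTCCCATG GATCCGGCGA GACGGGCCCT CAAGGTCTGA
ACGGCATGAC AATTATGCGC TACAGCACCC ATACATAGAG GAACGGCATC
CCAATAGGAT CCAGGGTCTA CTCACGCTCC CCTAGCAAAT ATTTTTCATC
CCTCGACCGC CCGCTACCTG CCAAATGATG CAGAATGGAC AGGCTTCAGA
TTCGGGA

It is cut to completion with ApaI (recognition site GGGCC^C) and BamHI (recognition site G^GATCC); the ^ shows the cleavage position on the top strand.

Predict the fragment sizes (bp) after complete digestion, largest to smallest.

The ApaI site (GGGCCC) starts at position 34.
ApaI cuts after base 5 of each site (before the last base), so after position 38.
BamHI sites (GGATCC) start at positions 2, 20, 107.
BamHI cuts after the first base of each site, so after positions 2, 20, 107.
Combined cut positions: 2, 20, 38, 107.
Circular molecule, 4 cuts → 4 fragments:
  3–20 → 18 bp
  21–38 → 18 bp
  39–107 → 69 bp
  108–207 then 1–2 → 100 + 2 = 102 bp
Sorted largest to smallest: 102, 69, 18, 18 bp.

102, 69, 18, 18 bp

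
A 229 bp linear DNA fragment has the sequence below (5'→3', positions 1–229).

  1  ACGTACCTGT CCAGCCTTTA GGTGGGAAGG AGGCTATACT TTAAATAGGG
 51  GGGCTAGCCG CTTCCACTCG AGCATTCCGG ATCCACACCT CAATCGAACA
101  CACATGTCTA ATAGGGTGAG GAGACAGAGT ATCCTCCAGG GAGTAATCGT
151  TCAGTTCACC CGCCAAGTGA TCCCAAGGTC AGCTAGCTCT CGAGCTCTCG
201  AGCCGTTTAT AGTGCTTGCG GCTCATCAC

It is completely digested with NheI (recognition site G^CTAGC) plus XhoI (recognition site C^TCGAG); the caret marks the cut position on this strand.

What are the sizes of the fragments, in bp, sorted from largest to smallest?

NheI sites (GCTAGC) start at positions 53, 182.
NheI cuts after the first base of each site, so after positions 53, 182.
XhoI sites (CTCGAG) start at positions 67, 189, 197.
XhoI cuts after the first base of each site, so after positions 67, 189, 197.
Combined cut positions: 53, 67, 182, 189, 197.
Linear molecule, 5 cuts → 6 fragments:
  1–53 → 53 bp
  54–67 → 14 bp
  68–182 → 115 bp
  183–189 → 7 bp
  190–197 → 8 bp
  198–229 → 32 bp
Sorted largest to smallest: 115, 53, 32, 14, 8, 7 bp.

115, 53, 32, 14, 8, 7 bp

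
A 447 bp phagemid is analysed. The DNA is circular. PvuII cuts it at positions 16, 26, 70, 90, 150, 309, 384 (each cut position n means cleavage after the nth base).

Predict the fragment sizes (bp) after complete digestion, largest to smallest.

159, 79, 75, 60, 44, 20, 10 bp

Circular molecule, 7 cuts → 7 fragments:
  26 − 16 = 10 bp
  70 − 26 = 44 bp
  90 − 70 = 20 bp
  150 − 90 = 60 bp
  309 − 150 = 159 bp
  384 − 309 = 75 bp
  wrap: 447 − 384 + 16 = 79 bp
Sorted largest to smallest: 159, 79, 75, 60, 44, 20, 10 bp.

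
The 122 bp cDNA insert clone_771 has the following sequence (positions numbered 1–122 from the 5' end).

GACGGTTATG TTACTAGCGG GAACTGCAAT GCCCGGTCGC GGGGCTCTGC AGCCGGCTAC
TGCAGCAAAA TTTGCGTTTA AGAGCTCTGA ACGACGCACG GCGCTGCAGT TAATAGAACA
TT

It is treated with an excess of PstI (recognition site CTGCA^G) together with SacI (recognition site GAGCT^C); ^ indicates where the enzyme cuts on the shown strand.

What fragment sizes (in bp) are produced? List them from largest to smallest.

51, 22, 22, 14, 13 bp

PstI sites (CTGCAG) start at positions 47, 60, 104.
PstI cuts after base 5 of each site (before the last base), so after positions 51, 64, 108.
The SacI site (GAGCTC) starts at position 82.
SacI cuts after base 5 of each site (before the last base), so after position 86.
Combined cut positions: 51, 64, 86, 108.
Linear molecule, 4 cuts → 5 fragments:
  1–51 → 51 bp
  52–64 → 13 bp
  65–86 → 22 bp
  87–108 → 22 bp
  109–122 → 14 bp
Sorted largest to smallest: 51, 22, 22, 14, 13 bp.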